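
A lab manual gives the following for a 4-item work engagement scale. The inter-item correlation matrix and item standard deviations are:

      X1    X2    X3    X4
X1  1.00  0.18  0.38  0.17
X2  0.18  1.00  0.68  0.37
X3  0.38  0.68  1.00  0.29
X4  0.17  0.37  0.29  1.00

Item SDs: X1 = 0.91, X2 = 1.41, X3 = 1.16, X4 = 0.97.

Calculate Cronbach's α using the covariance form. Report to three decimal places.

α = 0.689

Σσ²ᵢ = 0.91² + 1.41² + 1.16² + 0.97² = 5.1027
Covariances σ_ij = r_ij · s_i · s_j:
  σ(X1,X2) = 0.18 × 0.91 × 1.41 = 0.2310
  σ(X1,X3) = 0.38 × 0.91 × 1.16 = 0.4011
  σ(X1,X4) = 0.17 × 0.91 × 0.97 = 0.1501
  σ(X2,X3) = 0.68 × 1.41 × 1.16 = 1.1122
  σ(X2,X4) = 0.37 × 1.41 × 0.97 = 0.5060
  σ(X3,X4) = 0.29 × 1.16 × 0.97 = 0.3263
σ²_T = Σσ²ᵢ + 2·Σσ_ij = 5.1027 + 2 × 2.7267 = 10.5561
α = (4/3)·(1 − 5.1027/10.5561) = 0.689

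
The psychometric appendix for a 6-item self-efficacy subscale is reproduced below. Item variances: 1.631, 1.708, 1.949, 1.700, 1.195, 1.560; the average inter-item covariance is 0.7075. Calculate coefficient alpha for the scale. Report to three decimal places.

ΣVar(i) = 1.631 + 1.708 + 1.949 + 1.700 + 1.195 + 1.560 = 9.743
Sum of the 15 distinct covariances = 15 × 0.7075 = 10.6125
total variance = ΣVar(i) + 2·Σcov = 9.743 + 2 × 10.6125 = 30.9680
α = (6/5)·(1 − 9.743/30.9680) = 0.822

coefficient alpha = 0.822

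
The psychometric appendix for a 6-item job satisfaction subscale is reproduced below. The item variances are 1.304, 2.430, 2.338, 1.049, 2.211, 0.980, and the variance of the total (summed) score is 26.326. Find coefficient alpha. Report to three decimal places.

Σσᵢ² = 1.304 + 2.430 + 2.338 + 1.049 + 2.211 + 0.980 = 10.312
α = (k/(k−1))·(1 − Σσᵢ²/σ²_T) = (6/5)·(1 − 10.312/26.326) = 0.730

coefficient alpha = 0.730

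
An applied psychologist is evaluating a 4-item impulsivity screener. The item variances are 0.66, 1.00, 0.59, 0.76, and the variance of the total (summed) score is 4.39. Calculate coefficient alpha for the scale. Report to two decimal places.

ΣVar(i) = 0.66 + 1.00 + 0.59 + 0.76 = 3.01
α = (k/(k−1))·(1 − ΣVar(i)/total variance) = (4/3)·(1 − 3.01/4.39) = 0.42

coefficient alpha = 0.42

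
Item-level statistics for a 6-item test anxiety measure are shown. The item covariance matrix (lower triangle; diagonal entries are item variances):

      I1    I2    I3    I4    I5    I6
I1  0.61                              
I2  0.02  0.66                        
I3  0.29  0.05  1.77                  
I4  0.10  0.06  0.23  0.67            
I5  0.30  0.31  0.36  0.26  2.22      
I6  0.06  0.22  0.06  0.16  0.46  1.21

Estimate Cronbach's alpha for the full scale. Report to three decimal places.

sum of item variances = 0.61 + 0.66 + 1.77 + 0.67 + 2.22 + 1.21 = 7.14
Σ_{i<j} σ_ij = 2.94
total variance = 7.14 + 2 × 2.94 = 13.02
α = (k/(k−1))·(1 − sum of item variances/total variance) = (6/5)·(1 − 7.14/13.02) = 0.542

Cronbach's alpha = 0.542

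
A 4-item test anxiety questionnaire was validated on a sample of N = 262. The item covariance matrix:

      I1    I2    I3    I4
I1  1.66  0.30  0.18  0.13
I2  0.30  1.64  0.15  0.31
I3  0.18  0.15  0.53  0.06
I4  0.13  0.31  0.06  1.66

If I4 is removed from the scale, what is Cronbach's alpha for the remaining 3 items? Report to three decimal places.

Remaining items: I1, I2, I3 (k = 3).
sum of item variances = 1.66 + 1.64 + 0.53 = 3.83
Var(T) = 3.83 + 2 × 0.63 = 5.09
α (item deleted) = (3/2)·(1 − 3.83/5.09) = 0.371

Cronbach's alpha = 0.371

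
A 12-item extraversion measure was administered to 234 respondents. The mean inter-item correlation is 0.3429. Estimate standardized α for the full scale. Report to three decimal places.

α = 0.862

Standardized α = k·r̄ / (1 + (k−1)·r̄) = 12 × 0.3429 / (1 + 11 × 0.3429)
  = 4.1148 / 4.7719 = 0.862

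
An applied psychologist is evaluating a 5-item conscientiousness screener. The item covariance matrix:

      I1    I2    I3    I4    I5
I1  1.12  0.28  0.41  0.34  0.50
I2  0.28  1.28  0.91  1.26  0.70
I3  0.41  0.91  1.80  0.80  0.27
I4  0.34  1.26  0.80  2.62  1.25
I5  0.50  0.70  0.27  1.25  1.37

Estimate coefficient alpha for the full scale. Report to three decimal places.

coefficient alpha = 0.777

sum of item variances = 1.12 + 1.28 + 1.80 + 2.62 + 1.37 = 8.19
Sum of the distinct covariances = 6.72
σ²_T = 8.19 + 2 × 6.72 = 21.63
α = (k/(k−1))·(1 − sum of item variances/σ²_T) = (5/4)·(1 − 8.19/21.63) = 0.777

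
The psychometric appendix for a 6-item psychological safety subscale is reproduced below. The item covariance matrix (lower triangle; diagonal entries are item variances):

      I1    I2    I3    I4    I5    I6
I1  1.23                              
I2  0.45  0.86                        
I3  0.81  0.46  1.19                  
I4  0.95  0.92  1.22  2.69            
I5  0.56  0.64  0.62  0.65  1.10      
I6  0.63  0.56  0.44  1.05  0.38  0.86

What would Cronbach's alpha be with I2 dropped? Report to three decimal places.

Remaining items: I1, I3, I4, I5, I6 (k = 5).
ΣVar(i) = 1.23 + 1.19 + 2.69 + 1.10 + 0.86 = 7.07
total variance = 7.07 + 2 × 7.31 = 21.69
α (item deleted) = (5/4)·(1 − 7.07/21.69) = 0.843

Cronbach's alpha = 0.843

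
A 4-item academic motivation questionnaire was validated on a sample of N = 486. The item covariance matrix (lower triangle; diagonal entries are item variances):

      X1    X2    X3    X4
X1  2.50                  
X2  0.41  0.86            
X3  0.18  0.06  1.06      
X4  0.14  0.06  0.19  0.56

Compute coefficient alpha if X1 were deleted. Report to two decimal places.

Remaining items: X2, X3, X4 (k = 3).
Σσ²ᵢ = 0.86 + 1.06 + 0.56 = 2.48
σ²_T = 2.48 + 2 × 0.31 = 3.10
α (item deleted) = (3/2)·(1 − 2.48/3.10) = 0.30

α = 0.30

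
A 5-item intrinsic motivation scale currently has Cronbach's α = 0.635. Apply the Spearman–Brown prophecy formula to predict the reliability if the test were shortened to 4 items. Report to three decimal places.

predicted reliability = 0.582

Length factor m = 4/5 = 0.8000
α' = m·α / (1 − (1−m)·α)
   = 4/5 × 0.635 / (1 − (1 − 4/5) × 0.635)
   = 0.5080 / 0.8730 = 0.582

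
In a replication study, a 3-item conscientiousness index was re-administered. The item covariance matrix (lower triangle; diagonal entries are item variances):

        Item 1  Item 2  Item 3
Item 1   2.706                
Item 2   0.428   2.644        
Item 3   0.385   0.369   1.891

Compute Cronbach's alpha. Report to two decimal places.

α = 0.37

ΣVar(i) = 2.706 + 2.644 + 1.891 = 7.241
Σ_{i<j} σ_ij = 1.182
σ²_total = 7.241 + 2 × 1.182 = 9.605
α = (k/(k−1))·(1 − ΣVar(i)/σ²_total) = (3/2)·(1 − 7.241/9.605) = 0.37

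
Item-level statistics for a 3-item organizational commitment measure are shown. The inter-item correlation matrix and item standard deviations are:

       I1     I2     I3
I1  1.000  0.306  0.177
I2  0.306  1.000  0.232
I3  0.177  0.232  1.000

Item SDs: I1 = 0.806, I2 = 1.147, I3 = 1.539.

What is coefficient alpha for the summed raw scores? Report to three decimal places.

Σσ²ᵢ = 0.806² + 1.147² + 1.539² = 4.3338
Covariances σ_ij = r_ij · s_i · s_j:
  σ(I1,I2) = 0.306 × 0.806 × 1.147 = 0.2829
  σ(I1,I3) = 0.177 × 0.806 × 1.539 = 0.2196
  σ(I2,I3) = 0.232 × 1.147 × 1.539 = 0.4095
σ²_T = Σσ²ᵢ + 2·Σσ_ij = 4.3338 + 2 × 0.9120 = 6.1578
α = (3/2)·(1 − 4.3338/6.1578) = 0.444

α = 0.444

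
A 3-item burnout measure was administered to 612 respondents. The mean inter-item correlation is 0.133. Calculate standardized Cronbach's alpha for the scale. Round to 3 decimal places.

Standardized α = k·r̄ / (1 + (k−1)·r̄) = 3 × 0.133 / (1 + 2 × 0.133)
  = 0.3990 / 1.2660 = 0.315

α = 0.315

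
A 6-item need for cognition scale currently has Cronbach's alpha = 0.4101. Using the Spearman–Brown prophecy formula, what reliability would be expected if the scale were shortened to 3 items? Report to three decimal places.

Length factor m = 3/6 = 0.5000
α' = m·α / (1 − (1−m)·α)
   = 3/6 × 0.4101 / (1 − (1 − 3/6) × 0.4101)
   = 0.2051 / 0.7950 = 0.258

predicted reliability = 0.258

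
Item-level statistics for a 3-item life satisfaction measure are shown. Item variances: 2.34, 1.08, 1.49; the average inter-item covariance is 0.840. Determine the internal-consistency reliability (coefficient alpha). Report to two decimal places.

Σσ²ᵢ = 2.34 + 1.08 + 1.49 = 4.91
Sum of the 3 distinct covariances = 3 × 0.840 = 2.520
σ²_total = Σσ²ᵢ + 2·Σcov = 4.91 + 2 × 2.520 = 9.950
α = (3/2)·(1 − 4.91/9.950) = 0.76

α = 0.76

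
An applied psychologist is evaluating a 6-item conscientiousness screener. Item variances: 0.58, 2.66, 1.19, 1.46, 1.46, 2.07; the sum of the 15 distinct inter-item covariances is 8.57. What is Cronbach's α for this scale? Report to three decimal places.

ΣVar(i) = 0.58 + 2.66 + 1.19 + 1.46 + 1.46 + 2.07 = 9.42
Sum of distinct covariances = 8.57
σ²_total = ΣVar(i) + 2·Σcov = 9.42 + 2 × 8.57 = 26.56
α = (6/5)·(1 − 9.42/26.56) = 0.774

α = 0.774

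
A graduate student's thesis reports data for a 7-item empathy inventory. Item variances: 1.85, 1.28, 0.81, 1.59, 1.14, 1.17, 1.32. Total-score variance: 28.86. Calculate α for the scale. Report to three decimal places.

sum of item variances = 1.85 + 1.28 + 0.81 + 1.59 + 1.14 + 1.17 + 1.32 = 9.16
α = (k/(k−1))·(1 − sum of item variances/Var(T)) = (7/6)·(1 − 9.16/28.86) = 0.796

α = 0.796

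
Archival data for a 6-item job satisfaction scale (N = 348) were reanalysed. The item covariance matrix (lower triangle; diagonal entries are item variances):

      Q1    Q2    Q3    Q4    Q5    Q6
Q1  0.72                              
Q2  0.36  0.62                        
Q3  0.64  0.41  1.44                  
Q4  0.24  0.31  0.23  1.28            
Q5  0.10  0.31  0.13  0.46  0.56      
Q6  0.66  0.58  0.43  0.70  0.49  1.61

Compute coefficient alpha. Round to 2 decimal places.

sum of item variances = 0.72 + 0.62 + 1.44 + 1.28 + 0.56 + 1.61 = 6.23
Σ_{i<j} σ_ij = 6.05
total variance = 6.23 + 2 × 6.05 = 18.33
α = (k/(k−1))·(1 − sum of item variances/total variance) = (6/5)·(1 − 6.23/18.33) = 0.79

α = 0.79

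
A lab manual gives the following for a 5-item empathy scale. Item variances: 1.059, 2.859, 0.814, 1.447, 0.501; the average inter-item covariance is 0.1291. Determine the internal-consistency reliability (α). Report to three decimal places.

α = 0.348

Σσ²ᵢ = 1.059 + 2.859 + 0.814 + 1.447 + 0.501 = 6.680
Sum of the 10 distinct covariances = 10 × 0.1291 = 1.2910
σ²_total = Σσ²ᵢ + 2·Σcov = 6.680 + 2 × 1.2910 = 9.2620
α = (5/4)·(1 − 6.680/9.2620) = 0.348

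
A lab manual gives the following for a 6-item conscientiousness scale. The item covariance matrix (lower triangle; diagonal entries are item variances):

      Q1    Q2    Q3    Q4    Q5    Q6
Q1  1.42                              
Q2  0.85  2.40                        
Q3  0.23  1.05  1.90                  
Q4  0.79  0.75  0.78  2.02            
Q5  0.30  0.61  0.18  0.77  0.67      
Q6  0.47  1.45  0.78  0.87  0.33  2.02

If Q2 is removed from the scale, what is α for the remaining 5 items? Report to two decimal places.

Remaining items: Q1, Q3, Q4, Q5, Q6 (k = 5).
sum of item variances = 1.42 + 1.90 + 2.02 + 0.67 + 2.02 = 8.03
total variance = 8.03 + 2 × 5.50 = 19.03
α (item deleted) = (5/4)·(1 − 8.03/19.03) = 0.72

α = 0.72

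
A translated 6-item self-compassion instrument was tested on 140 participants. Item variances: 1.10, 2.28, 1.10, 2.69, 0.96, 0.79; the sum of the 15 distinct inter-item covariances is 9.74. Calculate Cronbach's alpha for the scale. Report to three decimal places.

Cronbach's alpha = 0.823

Σσᵢ² = 1.10 + 2.28 + 1.10 + 2.69 + 0.96 + 0.79 = 8.92
Sum of distinct covariances = 9.74
total variance = Σσᵢ² + 2·Σcov = 8.92 + 2 × 9.74 = 28.40
α = (6/5)·(1 − 8.92/28.40) = 0.823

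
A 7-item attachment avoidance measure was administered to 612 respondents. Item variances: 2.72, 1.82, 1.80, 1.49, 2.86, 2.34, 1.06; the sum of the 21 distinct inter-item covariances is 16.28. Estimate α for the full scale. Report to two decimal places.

Σσ²ᵢ = 2.72 + 1.82 + 1.80 + 1.49 + 2.86 + 2.34 + 1.06 = 14.09
Sum of distinct covariances = 16.28
σ²_total = Σσ²ᵢ + 2·Σcov = 14.09 + 2 × 16.28 = 46.65
α = (7/6)·(1 − 14.09/46.65) = 0.81

α = 0.81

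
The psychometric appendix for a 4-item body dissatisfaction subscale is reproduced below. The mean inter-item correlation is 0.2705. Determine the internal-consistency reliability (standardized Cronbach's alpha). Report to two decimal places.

α = 0.60

Standardized α = k·r̄ / (1 + (k−1)·r̄) = 4 × 0.2705 / (1 + 3 × 0.2705)
  = 1.0820 / 1.8115 = 0.60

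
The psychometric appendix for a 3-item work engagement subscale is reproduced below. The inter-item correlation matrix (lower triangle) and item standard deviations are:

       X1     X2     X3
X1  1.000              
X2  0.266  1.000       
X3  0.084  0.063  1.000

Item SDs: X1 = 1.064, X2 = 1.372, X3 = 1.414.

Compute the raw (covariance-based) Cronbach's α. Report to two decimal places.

Σσ²ᵢ = 1.064² + 1.372² + 1.414² = 5.0139
Covariances σ_ij = r_ij · s_i · s_j:
  σ(X1,X2) = 0.266 × 1.064 × 1.372 = 0.3883
  σ(X1,X3) = 0.084 × 1.064 × 1.414 = 0.1264
  σ(X2,X3) = 0.063 × 1.372 × 1.414 = 0.1222
σ²_T = Σσ²ᵢ + 2·Σσ_ij = 5.0139 + 2 × 0.6369 = 6.2877
α = (3/2)·(1 − 5.0139/6.2877) = 0.30

α = 0.30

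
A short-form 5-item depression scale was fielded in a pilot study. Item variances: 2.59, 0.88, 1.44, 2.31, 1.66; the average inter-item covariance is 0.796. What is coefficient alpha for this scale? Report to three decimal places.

sum of item variances = 2.59 + 0.88 + 1.44 + 2.31 + 1.66 = 8.88
Sum of the 10 distinct covariances = 10 × 0.796 = 7.960
total variance = sum of item variances + 2·Σcov = 8.88 + 2 × 7.960 = 24.800
α = (5/4)·(1 − 8.88/24.800) = 0.802

α = 0.802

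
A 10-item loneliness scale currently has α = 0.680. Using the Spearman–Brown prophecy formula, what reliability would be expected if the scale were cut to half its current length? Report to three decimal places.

Length factor m = 1/2
α' = m·α / (1 − (1−m)·α)
   = 1/2 × 0.680 / (1 − (1 − 1/2) × 0.680)
   = 0.3400 / 0.6600 = 0.515

predicted reliability = 0.515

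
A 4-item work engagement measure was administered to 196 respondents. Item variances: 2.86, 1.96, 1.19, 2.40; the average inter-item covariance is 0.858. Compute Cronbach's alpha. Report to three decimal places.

Σσ²ᵢ = 2.86 + 1.96 + 1.19 + 2.40 = 8.41
Sum of the 6 distinct covariances = 6 × 0.858 = 5.148
total variance = Σσ²ᵢ + 2·Σcov = 8.41 + 2 × 5.148 = 18.706
α = (4/3)·(1 − 8.41/18.706) = 0.734

Cronbach's alpha = 0.734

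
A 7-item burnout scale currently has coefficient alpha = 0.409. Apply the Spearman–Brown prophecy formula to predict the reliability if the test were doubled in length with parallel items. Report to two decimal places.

Length factor m = 2
α' = m·α / (1 + (m−1)·α)
   = 2 × 0.409 / (1 + (2 − 1) × 0.409)
   = 0.8180 / 1.4090 = 0.58

predicted reliability = 0.58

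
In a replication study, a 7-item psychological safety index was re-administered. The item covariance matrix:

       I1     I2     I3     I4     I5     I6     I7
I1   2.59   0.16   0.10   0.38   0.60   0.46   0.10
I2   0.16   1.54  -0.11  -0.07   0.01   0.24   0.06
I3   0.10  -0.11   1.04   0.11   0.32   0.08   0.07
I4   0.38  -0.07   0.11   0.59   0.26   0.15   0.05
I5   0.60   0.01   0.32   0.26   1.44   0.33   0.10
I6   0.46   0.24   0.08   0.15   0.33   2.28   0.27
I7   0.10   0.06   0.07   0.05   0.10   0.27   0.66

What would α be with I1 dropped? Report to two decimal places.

Remaining items: I2, I3, I4, I5, I6, I7 (k = 6).
Σσ²ᵢ = 1.54 + 1.04 + 0.59 + 1.44 + 2.28 + 0.66 = 7.55
σ²_T = 7.55 + 2 × 1.87 = 11.29
α (item deleted) = (6/5)·(1 − 7.55/11.29) = 0.40

α = 0.40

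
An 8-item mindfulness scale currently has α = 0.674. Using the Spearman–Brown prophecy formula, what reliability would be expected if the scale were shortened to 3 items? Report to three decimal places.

Length factor m = 3/8 = 0.3750
α' = m·α / (1 − (1−m)·α)
   = 3/8 × 0.674 / (1 − (1 − 3/8) × 0.674)
   = 0.2528 / 0.5787 = 0.437

predicted reliability = 0.437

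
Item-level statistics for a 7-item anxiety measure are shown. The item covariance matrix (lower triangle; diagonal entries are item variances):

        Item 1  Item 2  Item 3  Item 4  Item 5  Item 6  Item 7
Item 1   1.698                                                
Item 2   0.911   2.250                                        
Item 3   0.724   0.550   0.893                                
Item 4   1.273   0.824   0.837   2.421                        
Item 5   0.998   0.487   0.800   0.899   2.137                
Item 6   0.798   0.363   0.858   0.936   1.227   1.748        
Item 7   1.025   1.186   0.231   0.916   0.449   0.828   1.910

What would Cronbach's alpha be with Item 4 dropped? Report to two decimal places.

Remaining items: Item 1, Item 2, Item 3, Item 5, Item 6, Item 7 (k = 6).
ΣVar(i) = 1.698 + 2.250 + 0.893 + 2.137 + 1.748 + 1.910 = 10.636
Var(T) = 10.636 + 2 × 11.435 = 33.506
α (item deleted) = (6/5)·(1 − 10.636/33.506) = 0.82

α = 0.82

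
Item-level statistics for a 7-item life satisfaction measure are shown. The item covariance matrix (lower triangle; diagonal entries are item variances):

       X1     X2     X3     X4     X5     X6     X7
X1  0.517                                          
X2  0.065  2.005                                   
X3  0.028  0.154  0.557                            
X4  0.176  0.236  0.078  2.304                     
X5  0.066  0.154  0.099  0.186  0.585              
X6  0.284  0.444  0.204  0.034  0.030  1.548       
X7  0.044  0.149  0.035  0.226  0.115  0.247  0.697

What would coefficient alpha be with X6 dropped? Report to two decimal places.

Remaining items: X1, X2, X3, X4, X5, X7 (k = 6).
Σσᵢ² = 0.517 + 2.005 + 0.557 + 2.304 + 0.585 + 0.697 = 6.665
total variance = 6.665 + 2 × 1.811 = 10.287
α (item deleted) = (6/5)·(1 − 6.665/10.287) = 0.42

coefficient alpha = 0.42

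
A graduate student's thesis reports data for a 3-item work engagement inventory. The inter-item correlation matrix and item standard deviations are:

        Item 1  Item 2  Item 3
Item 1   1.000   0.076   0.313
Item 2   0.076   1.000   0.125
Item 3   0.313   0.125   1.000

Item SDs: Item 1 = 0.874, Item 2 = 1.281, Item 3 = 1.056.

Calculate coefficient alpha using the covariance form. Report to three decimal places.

coefficient alpha = 0.354

Σσ²ᵢ = 0.874² + 1.281² + 1.056² = 3.5200
Covariances σ_ij = r_ij · s_i · s_j:
  σ(Item 1,Item 2) = 0.076 × 0.874 × 1.281 = 0.0851
  σ(Item 1,Item 3) = 0.313 × 0.874 × 1.056 = 0.2889
  σ(Item 2,Item 3) = 0.125 × 1.281 × 1.056 = 0.1691
σ²_T = Σσ²ᵢ + 2·Σσ_ij = 3.5200 + 2 × 0.5431 = 4.6062
α = (3/2)·(1 − 3.5200/4.6062) = 0.354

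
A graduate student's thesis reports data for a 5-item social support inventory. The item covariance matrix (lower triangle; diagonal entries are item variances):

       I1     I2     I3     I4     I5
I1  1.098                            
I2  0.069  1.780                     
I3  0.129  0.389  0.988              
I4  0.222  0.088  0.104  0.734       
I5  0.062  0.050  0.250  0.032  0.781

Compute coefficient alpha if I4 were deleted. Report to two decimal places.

α = 0.39

Remaining items: I1, I2, I3, I5 (k = 4).
Σσ²ᵢ = 1.098 + 1.780 + 0.988 + 0.781 = 4.647
σ²_T = 4.647 + 2 × 0.949 = 6.545
α (item deleted) = (4/3)·(1 − 4.647/6.545) = 0.39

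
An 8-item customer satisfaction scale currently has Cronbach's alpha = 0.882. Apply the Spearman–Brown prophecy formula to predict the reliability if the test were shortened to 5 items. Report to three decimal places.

predicted reliability = 0.824

Length factor m = 5/8 = 0.6250
α' = m·α / (1 − (1−m)·α)
   = 5/8 × 0.882 / (1 − (1 − 5/8) × 0.882)
   = 0.5513 / 0.6693 = 0.824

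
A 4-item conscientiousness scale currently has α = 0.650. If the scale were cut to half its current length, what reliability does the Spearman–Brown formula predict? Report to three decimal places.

Length factor m = 1/2
α' = m·α / (1 − (1−m)·α)
   = 1/2 × 0.650 / (1 − (1 − 1/2) × 0.650)
   = 0.3250 / 0.6750 = 0.481

predicted reliability = 0.481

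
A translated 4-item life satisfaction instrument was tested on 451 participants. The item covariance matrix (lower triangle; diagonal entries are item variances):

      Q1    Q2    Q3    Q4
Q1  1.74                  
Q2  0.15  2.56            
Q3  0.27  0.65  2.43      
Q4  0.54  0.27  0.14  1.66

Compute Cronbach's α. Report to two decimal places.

Σσᵢ² = 1.74 + 2.56 + 2.43 + 1.66 = 8.39
Σ_{i<j} σ_ij = 2.02
σ²_total = 8.39 + 2 × 2.02 = 12.43
α = (k/(k−1))·(1 − Σσᵢ²/σ²_total) = (4/3)·(1 − 8.39/12.43) = 0.43

α = 0.43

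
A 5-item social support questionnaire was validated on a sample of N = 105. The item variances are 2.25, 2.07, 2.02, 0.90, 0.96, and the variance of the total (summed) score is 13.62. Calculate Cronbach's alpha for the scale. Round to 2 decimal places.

sum of item variances = 2.25 + 2.07 + 2.02 + 0.90 + 0.96 = 8.20
α = (k/(k−1))·(1 − sum of item variances/Var(T)) = (5/4)·(1 − 8.20/13.62) = 0.50

Cronbach's alpha = 0.50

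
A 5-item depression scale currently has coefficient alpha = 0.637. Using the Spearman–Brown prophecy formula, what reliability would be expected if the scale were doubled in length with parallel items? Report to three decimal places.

Length factor m = 2
α' = m·α / (1 + (m−1)·α)
   = 2 × 0.637 / (1 + (2 − 1) × 0.637)
   = 1.2740 / 1.6370 = 0.778

predicted reliability = 0.778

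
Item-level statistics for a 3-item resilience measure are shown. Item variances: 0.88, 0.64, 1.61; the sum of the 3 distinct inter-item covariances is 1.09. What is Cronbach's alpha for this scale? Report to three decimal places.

Cronbach's alpha = 0.616

ΣVar(i) = 0.88 + 0.64 + 1.61 = 3.13
Sum of distinct covariances = 1.09
Var(T) = ΣVar(i) + 2·Σcov = 3.13 + 2 × 1.09 = 5.31
α = (3/2)·(1 − 3.13/5.31) = 0.616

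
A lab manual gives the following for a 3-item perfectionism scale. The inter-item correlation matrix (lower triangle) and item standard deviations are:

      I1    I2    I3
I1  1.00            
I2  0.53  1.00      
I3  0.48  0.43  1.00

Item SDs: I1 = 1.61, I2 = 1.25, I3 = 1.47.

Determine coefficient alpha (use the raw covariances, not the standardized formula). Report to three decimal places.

α = 0.730

Σσ²ᵢ = 1.61² + 1.25² + 1.47² = 6.3155
Covariances σ_ij = r_ij · s_i · s_j:
  σ(I1,I2) = 0.53 × 1.61 × 1.25 = 1.0666
  σ(I1,I3) = 0.48 × 1.61 × 1.47 = 1.1360
  σ(I2,I3) = 0.43 × 1.25 × 1.47 = 0.7901
σ²_T = Σσ²ᵢ + 2·Σσ_ij = 6.3155 + 2 × 2.9927 = 12.3009
α = (3/2)·(1 − 6.3155/12.3009) = 0.730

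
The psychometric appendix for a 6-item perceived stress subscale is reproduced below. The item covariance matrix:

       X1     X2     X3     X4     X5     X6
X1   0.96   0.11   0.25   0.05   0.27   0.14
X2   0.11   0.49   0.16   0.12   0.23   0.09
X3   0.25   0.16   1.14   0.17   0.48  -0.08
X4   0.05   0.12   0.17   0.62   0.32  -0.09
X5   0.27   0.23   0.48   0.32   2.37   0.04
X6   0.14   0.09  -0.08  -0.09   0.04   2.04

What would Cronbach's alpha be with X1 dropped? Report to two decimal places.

Remaining items: X2, X3, X4, X5, X6 (k = 5).
Σσ²ᵢ = 0.49 + 1.14 + 0.62 + 2.37 + 2.04 = 6.66
total variance = 6.66 + 2 × 1.44 = 9.54
α (item deleted) = (5/4)·(1 − 6.66/9.54) = 0.38

Cronbach's alpha = 0.38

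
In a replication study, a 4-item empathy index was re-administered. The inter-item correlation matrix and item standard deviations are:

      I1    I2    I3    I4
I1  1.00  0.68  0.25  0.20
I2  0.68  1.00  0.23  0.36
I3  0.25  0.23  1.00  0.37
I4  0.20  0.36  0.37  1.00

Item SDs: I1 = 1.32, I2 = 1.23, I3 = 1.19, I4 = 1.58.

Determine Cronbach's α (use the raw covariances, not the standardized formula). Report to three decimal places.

Cronbach's α = 0.672

Σσ²ᵢ = 1.32² + 1.23² + 1.19² + 1.58² = 7.1678
Covariances σ_ij = r_ij · s_i · s_j:
  σ(I1,I2) = 0.68 × 1.32 × 1.23 = 1.1040
  σ(I1,I3) = 0.25 × 1.32 × 1.19 = 0.3927
  σ(I1,I4) = 0.20 × 1.32 × 1.58 = 0.4171
  σ(I2,I3) = 0.23 × 1.23 × 1.19 = 0.3367
  σ(I2,I4) = 0.36 × 1.23 × 1.58 = 0.6996
  σ(I3,I4) = 0.37 × 1.19 × 1.58 = 0.6957
σ²_T = Σσ²ᵢ + 2·Σσ_ij = 7.1678 + 2 × 3.6458 = 14.4594
α = (4/3)·(1 − 7.1678/14.4594) = 0.672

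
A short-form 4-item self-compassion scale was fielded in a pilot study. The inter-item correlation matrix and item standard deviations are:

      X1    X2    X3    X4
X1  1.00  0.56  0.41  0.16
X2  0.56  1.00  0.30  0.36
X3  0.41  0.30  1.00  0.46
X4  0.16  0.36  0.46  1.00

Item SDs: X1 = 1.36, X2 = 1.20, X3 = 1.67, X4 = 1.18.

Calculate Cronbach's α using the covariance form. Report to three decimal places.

Cronbach's α = 0.699

Σσ²ᵢ = 1.36² + 1.20² + 1.67² + 1.18² = 7.4709
Covariances σ_ij = r_ij · s_i · s_j:
  σ(X1,X2) = 0.56 × 1.36 × 1.20 = 0.9139
  σ(X1,X3) = 0.41 × 1.36 × 1.67 = 0.9312
  σ(X1,X4) = 0.16 × 1.36 × 1.18 = 0.2568
  σ(X2,X3) = 0.30 × 1.20 × 1.67 = 0.6012
  σ(X2,X4) = 0.36 × 1.20 × 1.18 = 0.5098
  σ(X3,X4) = 0.46 × 1.67 × 1.18 = 0.9065
σ²_T = Σσ²ᵢ + 2·Σσ_ij = 7.4709 + 2 × 4.1194 = 15.7097
α = (4/3)·(1 − 7.4709/15.7097) = 0.699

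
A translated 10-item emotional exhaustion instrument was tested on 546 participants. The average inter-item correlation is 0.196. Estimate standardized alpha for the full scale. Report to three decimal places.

Standardized α = k·r̄ / (1 + (k−1)·r̄) = 10 × 0.196 / (1 + 9 × 0.196)
  = 1.9600 / 2.7640 = 0.709

standardized alpha = 0.709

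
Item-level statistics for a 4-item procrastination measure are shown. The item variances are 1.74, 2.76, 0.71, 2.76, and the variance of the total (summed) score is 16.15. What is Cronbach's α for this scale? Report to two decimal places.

sum of item variances = 1.74 + 2.76 + 0.71 + 2.76 = 7.97
α = (k/(k−1))·(1 − sum of item variances/total variance) = (4/3)·(1 − 7.97/16.15) = 0.68

α = 0.68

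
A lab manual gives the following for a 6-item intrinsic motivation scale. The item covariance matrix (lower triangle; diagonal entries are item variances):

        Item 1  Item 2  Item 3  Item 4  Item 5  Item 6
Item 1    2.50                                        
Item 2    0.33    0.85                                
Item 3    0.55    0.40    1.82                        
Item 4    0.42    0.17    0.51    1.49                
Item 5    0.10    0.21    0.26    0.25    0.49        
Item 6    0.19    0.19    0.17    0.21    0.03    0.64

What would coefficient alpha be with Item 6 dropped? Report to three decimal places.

Remaining items: Item 1, Item 2, Item 3, Item 4, Item 5 (k = 5).
Σσ²ᵢ = 2.50 + 0.85 + 1.82 + 1.49 + 0.49 = 7.15
σ²_T = 7.15 + 2 × 3.20 = 13.55
α (item deleted) = (5/4)·(1 − 7.15/13.55) = 0.590

α = 0.590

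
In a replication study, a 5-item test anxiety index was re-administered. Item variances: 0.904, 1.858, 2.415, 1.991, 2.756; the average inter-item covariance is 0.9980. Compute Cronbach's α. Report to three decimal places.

α = 0.835

ΣVar(i) = 0.904 + 1.858 + 2.415 + 1.991 + 2.756 = 9.924
Sum of the 10 distinct covariances = 10 × 0.9980 = 9.9800
Var(T) = ΣVar(i) + 2·Σcov = 9.924 + 2 × 9.9800 = 29.8840
α = (5/4)·(1 − 9.924/29.8840) = 0.835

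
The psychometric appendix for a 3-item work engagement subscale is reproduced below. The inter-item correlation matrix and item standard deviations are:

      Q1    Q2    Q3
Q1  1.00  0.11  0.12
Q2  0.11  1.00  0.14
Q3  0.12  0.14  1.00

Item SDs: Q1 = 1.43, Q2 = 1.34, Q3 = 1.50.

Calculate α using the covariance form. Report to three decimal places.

α = 0.296

Σσ²ᵢ = 1.43² + 1.34² + 1.50² = 6.0905
Covariances σ_ij = r_ij · s_i · s_j:
  σ(Q1,Q2) = 0.11 × 1.43 × 1.34 = 0.2108
  σ(Q1,Q3) = 0.12 × 1.43 × 1.50 = 0.2574
  σ(Q2,Q3) = 0.14 × 1.34 × 1.50 = 0.2814
σ²_T = Σσ²ᵢ + 2·Σσ_ij = 6.0905 + 2 × 0.7496 = 7.5897
α = (3/2)·(1 − 6.0905/7.5897) = 0.296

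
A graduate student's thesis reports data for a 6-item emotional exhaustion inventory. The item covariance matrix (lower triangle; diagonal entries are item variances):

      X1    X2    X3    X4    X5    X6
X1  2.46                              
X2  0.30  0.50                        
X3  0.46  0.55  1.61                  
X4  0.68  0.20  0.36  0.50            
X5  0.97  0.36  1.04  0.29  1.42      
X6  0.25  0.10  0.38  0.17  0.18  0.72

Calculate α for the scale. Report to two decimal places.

sum of item variances = 2.46 + 0.50 + 1.61 + 0.50 + 1.42 + 0.72 = 7.21
Sum of off-diagonal covariances = 6.29
total variance = 7.21 + 2 × 6.29 = 19.79
α = (k/(k−1))·(1 − sum of item variances/total variance) = (6/5)·(1 − 7.21/19.79) = 0.76

α = 0.76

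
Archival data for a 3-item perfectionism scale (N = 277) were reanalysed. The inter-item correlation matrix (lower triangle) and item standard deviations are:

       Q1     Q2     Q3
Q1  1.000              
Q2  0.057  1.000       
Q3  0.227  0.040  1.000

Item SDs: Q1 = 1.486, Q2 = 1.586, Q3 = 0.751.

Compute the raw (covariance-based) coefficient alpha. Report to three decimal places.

coefficient alpha = 0.212

Σσ²ᵢ = 1.486² + 1.586² + 0.751² = 5.2876
Covariances σ_ij = r_ij · s_i · s_j:
  σ(Q1,Q2) = 0.057 × 1.486 × 1.586 = 0.1343
  σ(Q1,Q3) = 0.227 × 1.486 × 0.751 = 0.2533
  σ(Q2,Q3) = 0.040 × 1.586 × 0.751 = 0.0476
σ²_T = Σσ²ᵢ + 2·Σσ_ij = 5.2876 + 2 × 0.4352 = 6.1580
α = (3/2)·(1 − 5.2876/6.1580) = 0.212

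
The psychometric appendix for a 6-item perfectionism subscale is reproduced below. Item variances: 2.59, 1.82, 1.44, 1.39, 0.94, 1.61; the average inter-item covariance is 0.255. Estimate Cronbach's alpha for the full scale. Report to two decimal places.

Σσ²ᵢ = 2.59 + 1.82 + 1.44 + 1.39 + 0.94 + 1.61 = 9.79
Sum of the 15 distinct covariances = 15 × 0.255 = 3.825
total variance = Σσ²ᵢ + 2·Σcov = 9.79 + 2 × 3.825 = 17.440
α = (6/5)·(1 − 9.79/17.440) = 0.53

α = 0.53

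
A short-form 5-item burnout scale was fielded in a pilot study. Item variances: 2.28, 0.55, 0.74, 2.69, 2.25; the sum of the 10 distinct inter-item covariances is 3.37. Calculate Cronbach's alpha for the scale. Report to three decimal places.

Cronbach's alpha = 0.552

ΣVar(i) = 2.28 + 0.55 + 0.74 + 2.69 + 2.25 = 8.51
Sum of distinct covariances = 3.37
total variance = ΣVar(i) + 2·Σcov = 8.51 + 2 × 3.37 = 15.25
α = (5/4)·(1 − 8.51/15.25) = 0.552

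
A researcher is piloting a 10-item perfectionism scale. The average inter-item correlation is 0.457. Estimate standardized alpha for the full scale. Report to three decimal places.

Standardized α = k·r̄ / (1 + (k−1)·r̄) = 10 × 0.457 / (1 + 9 × 0.457)
  = 4.5700 / 5.1130 = 0.894

α = 0.894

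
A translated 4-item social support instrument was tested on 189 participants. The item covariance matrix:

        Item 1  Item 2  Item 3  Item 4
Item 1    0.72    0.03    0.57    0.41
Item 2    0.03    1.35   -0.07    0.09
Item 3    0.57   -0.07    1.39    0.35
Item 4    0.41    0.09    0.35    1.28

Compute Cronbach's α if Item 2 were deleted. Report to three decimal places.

Remaining items: Item 1, Item 3, Item 4 (k = 3).
Σσ²ᵢ = 0.72 + 1.39 + 1.28 = 3.39
total variance = 3.39 + 2 × 1.33 = 6.05
α (item deleted) = (3/2)·(1 − 3.39/6.05) = 0.660

α = 0.660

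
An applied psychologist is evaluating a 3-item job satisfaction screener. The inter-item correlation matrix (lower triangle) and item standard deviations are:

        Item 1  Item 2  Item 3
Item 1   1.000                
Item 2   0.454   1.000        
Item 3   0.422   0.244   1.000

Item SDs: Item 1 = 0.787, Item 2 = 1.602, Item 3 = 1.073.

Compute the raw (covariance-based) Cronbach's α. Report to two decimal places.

Σσ²ᵢ = 0.787² + 1.602² + 1.073² = 4.3371
Covariances σ_ij = r_ij · s_i · s_j:
  σ(Item 1,Item 2) = 0.454 × 0.787 × 1.602 = 0.5724
  σ(Item 1,Item 3) = 0.422 × 0.787 × 1.073 = 0.3564
  σ(Item 2,Item 3) = 0.244 × 1.602 × 1.073 = 0.4194
σ²_T = Σσ²ᵢ + 2·Σσ_ij = 4.3371 + 2 × 1.3482 = 7.0335
α = (3/2)·(1 − 4.3371/7.0335) = 0.58

α = 0.58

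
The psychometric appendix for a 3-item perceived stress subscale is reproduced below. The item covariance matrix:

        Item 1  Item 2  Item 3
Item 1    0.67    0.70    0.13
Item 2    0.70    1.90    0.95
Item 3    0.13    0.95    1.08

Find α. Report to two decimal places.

ΣVar(i) = 0.67 + 1.90 + 1.08 = 3.65
Sum of the distinct covariances = 1.78
Var(T) = 3.65 + 2 × 1.78 = 7.21
α = (k/(k−1))·(1 − ΣVar(i)/Var(T)) = (3/2)·(1 − 3.65/7.21) = 0.74

α = 0.74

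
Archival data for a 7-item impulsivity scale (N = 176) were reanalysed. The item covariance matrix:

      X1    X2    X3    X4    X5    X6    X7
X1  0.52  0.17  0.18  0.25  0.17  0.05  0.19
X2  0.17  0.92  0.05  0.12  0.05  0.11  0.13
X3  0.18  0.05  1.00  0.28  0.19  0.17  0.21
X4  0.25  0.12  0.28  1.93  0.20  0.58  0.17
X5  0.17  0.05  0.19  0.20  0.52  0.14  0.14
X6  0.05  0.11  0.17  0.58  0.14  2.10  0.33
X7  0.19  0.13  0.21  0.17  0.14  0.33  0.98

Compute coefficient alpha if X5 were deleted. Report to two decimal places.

Remaining items: X1, X2, X3, X4, X6, X7 (k = 6).
Σσ²ᵢ = 0.52 + 0.92 + 1.00 + 1.93 + 2.10 + 0.98 = 7.45
total variance = 7.45 + 2 × 2.99 = 13.43
α (item deleted) = (6/5)·(1 − 7.45/13.43) = 0.53

α = 0.53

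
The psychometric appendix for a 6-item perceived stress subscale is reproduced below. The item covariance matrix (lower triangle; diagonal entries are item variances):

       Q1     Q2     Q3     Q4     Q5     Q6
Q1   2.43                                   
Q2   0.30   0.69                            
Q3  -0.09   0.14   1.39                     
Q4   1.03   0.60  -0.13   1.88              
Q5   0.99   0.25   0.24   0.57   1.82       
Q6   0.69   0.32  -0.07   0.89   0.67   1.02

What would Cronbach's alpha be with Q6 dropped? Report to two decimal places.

α = 0.61

Remaining items: Q1, Q2, Q3, Q4, Q5 (k = 5).
Σσᵢ² = 2.43 + 0.69 + 1.39 + 1.88 + 1.82 = 8.21
σ²_T = 8.21 + 2 × 3.90 = 16.01
α (item deleted) = (5/4)·(1 − 8.21/16.01) = 0.61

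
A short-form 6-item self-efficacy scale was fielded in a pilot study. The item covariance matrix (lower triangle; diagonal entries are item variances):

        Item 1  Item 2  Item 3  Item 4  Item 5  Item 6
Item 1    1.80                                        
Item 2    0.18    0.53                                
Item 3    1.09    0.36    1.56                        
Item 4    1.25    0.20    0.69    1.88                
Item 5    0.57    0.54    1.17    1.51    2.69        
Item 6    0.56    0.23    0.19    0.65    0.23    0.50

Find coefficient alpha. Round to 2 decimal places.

coefficient alpha = 0.81

Σσᵢ² = 1.80 + 0.53 + 1.56 + 1.88 + 2.69 + 0.50 = 8.96
Σ_{i<j} σ_ij = 9.42
σ²_T = 8.96 + 2 × 9.42 = 27.80
α = (k/(k−1))·(1 − Σσᵢ²/σ²_T) = (6/5)·(1 − 8.96/27.80) = 0.81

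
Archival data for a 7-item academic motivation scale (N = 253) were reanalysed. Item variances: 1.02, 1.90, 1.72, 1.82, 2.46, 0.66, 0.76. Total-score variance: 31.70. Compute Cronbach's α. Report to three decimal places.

α = 0.786

sum of item variances = 1.02 + 1.90 + 1.72 + 1.82 + 2.46 + 0.66 + 0.76 = 10.34
α = (k/(k−1))·(1 − sum of item variances/σ²_T) = (7/6)·(1 − 10.34/31.70) = 0.786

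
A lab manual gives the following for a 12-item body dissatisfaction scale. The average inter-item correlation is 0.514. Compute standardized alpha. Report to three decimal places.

Standardized α = k·r̄ / (1 + (k−1)·r̄) = 12 × 0.514 / (1 + 11 × 0.514)
  = 6.1680 / 6.6540 = 0.927

α = 0.927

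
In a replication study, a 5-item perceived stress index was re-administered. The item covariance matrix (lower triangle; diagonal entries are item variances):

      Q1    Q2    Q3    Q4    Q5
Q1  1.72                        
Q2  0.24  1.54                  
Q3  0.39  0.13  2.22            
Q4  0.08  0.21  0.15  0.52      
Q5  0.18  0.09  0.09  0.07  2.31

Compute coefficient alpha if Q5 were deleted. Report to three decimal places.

Remaining items: Q1, Q2, Q3, Q4 (k = 4).
sum of item variances = 1.72 + 1.54 + 2.22 + 0.52 = 6.00
Var(T) = 6.00 + 2 × 1.20 = 8.40
α (item deleted) = (4/3)·(1 − 6.00/8.40) = 0.381

α = 0.381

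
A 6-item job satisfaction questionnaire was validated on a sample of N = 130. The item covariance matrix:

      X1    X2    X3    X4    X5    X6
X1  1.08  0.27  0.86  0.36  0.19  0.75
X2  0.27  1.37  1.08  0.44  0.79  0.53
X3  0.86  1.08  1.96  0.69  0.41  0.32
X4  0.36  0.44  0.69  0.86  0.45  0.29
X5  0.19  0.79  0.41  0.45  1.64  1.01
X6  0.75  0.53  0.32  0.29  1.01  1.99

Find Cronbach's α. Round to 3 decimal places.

ΣVar(i) = 1.08 + 1.37 + 1.96 + 0.86 + 1.64 + 1.99 = 8.90
Σ_{i<j} σ_ij = 8.44
total variance = 8.90 + 2 × 8.44 = 25.78
α = (k/(k−1))·(1 − ΣVar(i)/total variance) = (6/5)·(1 − 8.90/25.78) = 0.786

Cronbach's α = 0.786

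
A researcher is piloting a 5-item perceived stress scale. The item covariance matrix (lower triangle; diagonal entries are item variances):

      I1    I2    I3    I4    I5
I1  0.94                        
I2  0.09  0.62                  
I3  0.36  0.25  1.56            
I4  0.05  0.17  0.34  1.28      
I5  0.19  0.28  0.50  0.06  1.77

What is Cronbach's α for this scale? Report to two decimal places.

sum of item variances = 0.94 + 0.62 + 1.56 + 1.28 + 1.77 = 6.17
Σ_{i<j} σ_ij = 2.29
σ²_total = 6.17 + 2 × 2.29 = 10.75
α = (k/(k−1))·(1 − sum of item variances/σ²_total) = (5/4)·(1 − 6.17/10.75) = 0.53

α = 0.53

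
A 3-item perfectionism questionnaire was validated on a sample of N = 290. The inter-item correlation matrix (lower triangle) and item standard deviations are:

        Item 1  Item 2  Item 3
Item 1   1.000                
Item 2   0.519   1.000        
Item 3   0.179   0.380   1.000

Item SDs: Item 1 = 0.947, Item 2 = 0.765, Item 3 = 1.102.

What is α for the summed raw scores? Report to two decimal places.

α = 0.59

Σσ²ᵢ = 0.947² + 0.765² + 1.102² = 2.6964
Covariances σ_ij = r_ij · s_i · s_j:
  σ(Item 1,Item 2) = 0.519 × 0.947 × 0.765 = 0.3760
  σ(Item 1,Item 3) = 0.179 × 0.947 × 1.102 = 0.1868
  σ(Item 2,Item 3) = 0.380 × 0.765 × 1.102 = 0.3204
σ²_T = Σσ²ᵢ + 2·Σσ_ij = 2.6964 + 2 × 0.8832 = 4.4628
α = (3/2)·(1 − 2.6964/4.4628) = 0.59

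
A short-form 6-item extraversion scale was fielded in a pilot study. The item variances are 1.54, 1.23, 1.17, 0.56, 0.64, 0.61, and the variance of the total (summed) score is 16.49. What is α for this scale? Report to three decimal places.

ΣVar(i) = 1.54 + 1.23 + 1.17 + 0.56 + 0.64 + 0.61 = 5.75
α = (k/(k−1))·(1 − ΣVar(i)/total variance) = (6/5)·(1 − 5.75/16.49) = 0.782

α = 0.782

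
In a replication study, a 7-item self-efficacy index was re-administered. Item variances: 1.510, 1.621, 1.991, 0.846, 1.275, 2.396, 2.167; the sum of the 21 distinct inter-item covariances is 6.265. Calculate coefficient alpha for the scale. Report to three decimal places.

sum of item variances = 1.510 + 1.621 + 1.991 + 0.846 + 1.275 + 2.396 + 2.167 = 11.806
Sum of distinct covariances = 6.265
total variance = sum of item variances + 2·Σcov = 11.806 + 2 × 6.265 = 24.336
α = (7/6)·(1 − 11.806/24.336) = 0.601

α = 0.601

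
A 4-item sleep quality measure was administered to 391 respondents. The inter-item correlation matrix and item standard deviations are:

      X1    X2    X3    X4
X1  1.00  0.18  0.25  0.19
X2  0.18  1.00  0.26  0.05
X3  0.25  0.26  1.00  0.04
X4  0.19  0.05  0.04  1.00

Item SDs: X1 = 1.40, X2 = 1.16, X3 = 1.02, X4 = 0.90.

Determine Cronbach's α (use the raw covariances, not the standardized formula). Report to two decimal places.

Cronbach's α = 0.44

Σσ²ᵢ = 1.40² + 1.16² + 1.02² + 0.90² = 5.1560
Covariances σ_ij = r_ij · s_i · s_j:
  σ(X1,X2) = 0.18 × 1.40 × 1.16 = 0.2923
  σ(X1,X3) = 0.25 × 1.40 × 1.02 = 0.3570
  σ(X1,X4) = 0.19 × 1.40 × 0.90 = 0.2394
  σ(X2,X3) = 0.26 × 1.16 × 1.02 = 0.3076
  σ(X2,X4) = 0.05 × 1.16 × 0.90 = 0.0522
  σ(X3,X4) = 0.04 × 1.02 × 0.90 = 0.0367
σ²_T = Σσ²ᵢ + 2·Σσ_ij = 5.1560 + 2 × 1.2852 = 7.7264
α = (4/3)·(1 − 5.1560/7.7264) = 0.44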